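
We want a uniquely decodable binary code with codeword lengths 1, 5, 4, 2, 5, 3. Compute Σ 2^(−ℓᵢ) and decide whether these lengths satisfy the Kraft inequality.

With common denominator 2^5 = 32: Σ 2^(−ℓᵢ) = 16/32 + 1/32 + 2/32 + 8/32 + 1/32 + 4/32 = 32/32 = 1.
Kraft's inequality requires Σ ≤ 1; here Σ = 1 ≤ 1, so such a prefix code exists.

1; yes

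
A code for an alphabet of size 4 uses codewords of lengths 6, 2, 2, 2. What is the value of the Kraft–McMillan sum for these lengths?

0.765625

With common denominator 2^6 = 64: Σ 2^(−ℓᵢ) = 1/64 + 16/64 + 16/64 + 16/64 = 49/64 = 0.765625.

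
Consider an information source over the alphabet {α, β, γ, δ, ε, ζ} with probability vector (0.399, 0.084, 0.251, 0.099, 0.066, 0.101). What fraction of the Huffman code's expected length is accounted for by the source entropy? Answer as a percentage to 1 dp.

97.9%

Entropy H = −Σ p log₂ p ≈ 2.2528 bits.
Huffman merges: 33/500+21/250→3/20; 99/1000+101/1000→1/5; 3/20+1/5→7/20; 251/1000+7/20→601/1000; 399/1000+601/1000→1. L = 2301/1000 ≈ 2.3010.
Efficiency = H/L = 2.2528/2.3010 = 97.9%.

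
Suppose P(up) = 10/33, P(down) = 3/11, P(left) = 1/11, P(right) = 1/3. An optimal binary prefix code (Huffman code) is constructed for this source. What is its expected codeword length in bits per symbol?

2 bits/symbol

Repeatedly combine the two least-probable nodes; the expected code length is the sum of the merged weights.
merge 1/11 + 3/11 → 4/11
merge 10/33 + 1/3 → 7/11
merge 4/11 + 7/11 → 1
L = 4/11 + 7/11 + 1 = 2 bits/symbol.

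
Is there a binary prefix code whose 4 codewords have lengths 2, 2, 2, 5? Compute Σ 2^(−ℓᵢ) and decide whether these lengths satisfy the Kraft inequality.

0.78125; yes

With common denominator 2^5 = 32: Σ 2^(−ℓᵢ) = 8/32 + 8/32 + 8/32 + 1/32 = 25/32 = 0.78125.
Kraft's inequality requires Σ ≤ 1; here Σ = 0.78125 ≤ 1, so such a prefix code exists.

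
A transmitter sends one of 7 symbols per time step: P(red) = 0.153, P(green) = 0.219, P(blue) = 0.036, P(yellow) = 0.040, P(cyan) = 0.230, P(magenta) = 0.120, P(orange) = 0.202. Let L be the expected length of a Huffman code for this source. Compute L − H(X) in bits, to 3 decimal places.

Entropy H = −Σ p log₂ p ≈ 2.5735 bits.
Huffman merges: 9/250+1/25→19/250; 19/250+3/25→49/250; 153/1000+49/250→349/1000; 101/500+219/1000→421/1000; 23/100+349/1000→579/1000; 421/1000+579/1000→1. L = 2621/1000 ≈ 2.6210.
L − H = 2.6210 − 2.5735 = 0.048 bits.

0.048 bits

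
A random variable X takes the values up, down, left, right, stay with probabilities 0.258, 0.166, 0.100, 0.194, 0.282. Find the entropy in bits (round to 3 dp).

2.241 bits

H = −Σ pᵢ log₂ pᵢ.
−0.258·log₂(0.258) = 0.5043
−0.166·log₂(0.166) = 0.4301
−0.100·log₂(0.100) = 0.3322
−0.194·log₂(0.194) = 0.4590
−0.282·log₂(0.282) = 0.5150
Sum ≈ 2.2405 → 2.241 bits.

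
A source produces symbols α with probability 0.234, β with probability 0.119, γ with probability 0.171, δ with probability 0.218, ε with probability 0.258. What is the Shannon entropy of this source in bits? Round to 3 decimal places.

H = −Σ pᵢ log₂ pᵢ.
−0.234·log₂(0.234) = 0.4903
−0.119·log₂(0.119) = 0.3654
−0.171·log₂(0.171) = 0.4357
−0.218·log₂(0.218) = 0.4791
−0.258·log₂(0.258) = 0.5043
Sum ≈ 2.2748 → 2.275 bits.

2.275 bits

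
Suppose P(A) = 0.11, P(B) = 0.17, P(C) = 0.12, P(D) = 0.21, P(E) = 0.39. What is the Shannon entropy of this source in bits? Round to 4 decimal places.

2.1546 bits

H = −Σ pᵢ log₂ pᵢ.
−0.11·log₂(0.11) = 0.3503
−0.17·log₂(0.17) = 0.4346
−0.12·log₂(0.12) = 0.3671
−0.21·log₂(0.21) = 0.4728
−0.39·log₂(0.39) = 0.5298
Sum ≈ 2.1546 → 2.1546 bits.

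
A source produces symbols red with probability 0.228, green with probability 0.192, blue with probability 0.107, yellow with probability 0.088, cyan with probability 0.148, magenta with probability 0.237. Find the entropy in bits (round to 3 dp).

2.497 bits

H = −Σ pᵢ log₂ pᵢ.
−0.228·log₂(0.228) = 0.4863
−0.192·log₂(0.192) = 0.4571
−0.107·log₂(0.107) = 0.3450
−0.088·log₂(0.088) = 0.3086
−0.148·log₂(0.148) = 0.4079
−0.237·log₂(0.237) = 0.4923
Sum ≈ 2.4972 → 2.497 bits.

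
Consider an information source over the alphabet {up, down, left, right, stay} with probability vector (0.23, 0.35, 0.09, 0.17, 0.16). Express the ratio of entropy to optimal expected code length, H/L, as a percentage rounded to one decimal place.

Entropy H = −Σ p log₂ p ≈ 2.1880 bits.
Huffman merges: 9/100+4/25→1/4; 17/100+23/100→2/5; 1/4+7/20→3/5; 2/5+3/5→1. L = 9/4 ≈ 2.2500.
Efficiency = H/L = 2.1880/2.2500 = 97.2%.

97.2%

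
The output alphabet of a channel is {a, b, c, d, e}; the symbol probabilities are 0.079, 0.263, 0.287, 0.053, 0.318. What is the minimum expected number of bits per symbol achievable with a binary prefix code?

2.132 bits/symbol

Repeatedly combine the two least-probable nodes; the expected code length is the sum of the merged weights.
merge 53/1000 + 79/1000 → 33/250
merge 33/250 + 263/1000 → 79/200
merge 287/1000 + 159/500 → 121/200
merge 79/200 + 121/200 → 1
L = 33/250 + 79/200 + 121/200 + 1 = 533/250 = 2.132 bits/symbol.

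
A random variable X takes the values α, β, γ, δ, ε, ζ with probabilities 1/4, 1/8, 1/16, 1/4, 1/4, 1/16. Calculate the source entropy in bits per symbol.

2.375 bits

Each probability is a power of 1/2, so log₂(1/p) is an integer.
H = Σ p·log₂(1/p) = 1/4·2 + 1/8·3 + 1/16·4 + 1/4·2 + 1/4·2 + 1/16·4 = 2.375 bits.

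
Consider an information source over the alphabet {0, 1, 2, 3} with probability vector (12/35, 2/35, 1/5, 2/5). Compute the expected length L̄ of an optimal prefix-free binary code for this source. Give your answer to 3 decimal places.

1.857 bits/symbol

Repeatedly combine the two least-probable nodes; the expected code length is the sum of the merged weights.
merge 2/35 + 1/5 → 9/35
merge 9/35 + 12/35 → 3/5
merge 2/5 + 3/5 → 1
L = 9/35 + 3/5 + 1 = 13/7 ≈ 1.857 bits/symbol.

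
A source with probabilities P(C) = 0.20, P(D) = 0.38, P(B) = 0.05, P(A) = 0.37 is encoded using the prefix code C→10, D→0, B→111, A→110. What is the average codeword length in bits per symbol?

L̄ = Σ pᵢ·ℓᵢ = 0.20·2 + 0.38·1 + 0.05·3 + 0.37·3 = 2.04 bits/symbol.

2.04 bits/symbol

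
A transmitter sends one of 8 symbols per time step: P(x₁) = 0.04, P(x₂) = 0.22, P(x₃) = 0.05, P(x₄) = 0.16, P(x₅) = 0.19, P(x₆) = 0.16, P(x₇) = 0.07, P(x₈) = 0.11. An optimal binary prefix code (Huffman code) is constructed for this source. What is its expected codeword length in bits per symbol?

2.84 bits/symbol

Repeatedly combine the two least-probable nodes; the expected code length is the sum of the merged weights.
merge 1/25 + 1/20 → 9/100
merge 7/100 + 9/100 → 4/25
merge 11/100 + 4/25 → 27/100
merge 4/25 + 4/25 → 8/25
merge 19/100 + 11/50 → 41/100
merge 27/100 + 8/25 → 59/100
merge 41/100 + 59/100 → 1
L = 9/100 + 4/25 + 27/100 + 8/25 + 41/100 + 59/100 + 1 = 71/25 = 2.84 bits/symbol.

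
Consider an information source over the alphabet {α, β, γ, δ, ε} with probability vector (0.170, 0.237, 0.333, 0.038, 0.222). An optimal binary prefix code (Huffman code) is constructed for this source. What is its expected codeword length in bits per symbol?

Repeatedly combine the two least-probable nodes; the expected code length is the sum of the merged weights.
merge 19/500 + 17/100 → 26/125
merge 26/125 + 111/500 → 43/100
merge 237/1000 + 333/1000 → 57/100
merge 43/100 + 57/100 → 1
L = 26/125 + 43/100 + 57/100 + 1 = 276/125 = 2.208 bits/symbol.

2.208 bits/symbol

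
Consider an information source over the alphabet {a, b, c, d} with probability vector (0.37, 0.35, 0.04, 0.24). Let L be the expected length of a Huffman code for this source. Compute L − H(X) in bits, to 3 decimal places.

0.169 bits

Entropy H = −Σ p log₂ p ≈ 1.7407 bits.
Huffman merges: 1/25+6/25→7/25; 7/25+7/20→63/100; 37/100+63/100→1. L = 191/100 ≈ 1.9100.
L − H = 1.9100 − 1.7407 = 0.169 bits.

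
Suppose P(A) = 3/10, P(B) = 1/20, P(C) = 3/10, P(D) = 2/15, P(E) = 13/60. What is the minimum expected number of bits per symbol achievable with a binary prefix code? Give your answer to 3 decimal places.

2.183 bits/symbol

Repeatedly combine the two least-probable nodes; the expected code length is the sum of the merged weights.
merge 1/20 + 2/15 → 11/60
merge 11/60 + 13/60 → 2/5
merge 3/10 + 3/10 → 3/5
merge 2/5 + 3/5 → 1
L = 11/60 + 2/5 + 3/5 + 1 = 131/60 ≈ 2.183 bits/symbol.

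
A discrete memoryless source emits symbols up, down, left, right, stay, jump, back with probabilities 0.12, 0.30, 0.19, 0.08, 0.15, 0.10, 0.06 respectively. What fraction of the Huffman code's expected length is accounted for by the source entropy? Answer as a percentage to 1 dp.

98.9%

Entropy H = −Σ p log₂ p ≈ 2.6212 bits.
Huffman merges: 3/50+2/25→7/50; 1/10+3/25→11/50; 7/50+3/20→29/100; 19/100+11/50→41/100; 29/100+3/10→59/100; 41/100+59/100→1. L = 53/20 ≈ 2.6500.
Efficiency = H/L = 2.6212/2.6500 = 98.9%.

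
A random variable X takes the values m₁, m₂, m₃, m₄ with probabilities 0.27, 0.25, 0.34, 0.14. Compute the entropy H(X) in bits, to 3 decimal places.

1.936 bits

H = −Σ pᵢ log₂ pᵢ.
−0.27·log₂(0.27) = 0.5100
−0.25·log₂(0.25) = 0.5000
−0.34·log₂(0.34) = 0.5292
−0.14·log₂(0.14) = 0.3971
Sum ≈ 1.9363 → 1.936 bits.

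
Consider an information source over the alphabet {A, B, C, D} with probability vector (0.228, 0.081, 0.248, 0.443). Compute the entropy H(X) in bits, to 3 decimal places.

H = −Σ pᵢ log₂ pᵢ.
−0.228·log₂(0.228) = 0.4863
−0.081·log₂(0.081) = 0.2937
−0.248·log₂(0.248) = 0.4989
−0.443·log₂(0.443) = 0.5204
Sum ≈ 1.7992 → 1.799 bits.

1.799 bits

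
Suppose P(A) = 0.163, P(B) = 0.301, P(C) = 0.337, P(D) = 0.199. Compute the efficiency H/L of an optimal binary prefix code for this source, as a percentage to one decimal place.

97.0%

Entropy H = −Σ p log₂ p ≈ 1.9403 bits.
Huffman merges: 163/1000+199/1000→181/500; 301/1000+337/1000→319/500; 181/500+319/500→1. L = 2 ≈ 2.0000.
Efficiency = H/L = 1.9403/2.0000 = 97.0%.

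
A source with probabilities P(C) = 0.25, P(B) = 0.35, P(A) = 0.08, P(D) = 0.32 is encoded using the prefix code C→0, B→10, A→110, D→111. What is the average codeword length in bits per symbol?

2.15 bits/symbol

L̄ = Σ pᵢ·ℓᵢ = 0.25·1 + 0.35·2 + 0.08·3 + 0.32·3 = 2.15 bits/symbol.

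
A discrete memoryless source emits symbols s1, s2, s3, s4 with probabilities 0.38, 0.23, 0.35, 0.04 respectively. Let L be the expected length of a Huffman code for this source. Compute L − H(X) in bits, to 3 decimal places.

Entropy H = −Σ p log₂ p ≈ 1.7340 bits.
Huffman merges: 1/25+23/100→27/100; 27/100+7/20→31/50; 19/50+31/50→1. L = 189/100 ≈ 1.8900.
L − H = 1.8900 − 1.7340 = 0.156 bits.

0.156 bits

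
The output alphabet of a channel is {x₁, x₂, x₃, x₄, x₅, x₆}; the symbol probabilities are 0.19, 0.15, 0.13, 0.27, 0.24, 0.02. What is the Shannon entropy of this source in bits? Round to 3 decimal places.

H = −Σ pᵢ log₂ pᵢ.
−0.19·log₂(0.19) = 0.4552
−0.15·log₂(0.15) = 0.4105
−0.13·log₂(0.13) = 0.3826
−0.27·log₂(0.27) = 0.5100
−0.24·log₂(0.24) = 0.4941
−0.02·log₂(0.02) = 0.1129
Sum ≈ 2.3654 → 2.365 bits.

2.365 bits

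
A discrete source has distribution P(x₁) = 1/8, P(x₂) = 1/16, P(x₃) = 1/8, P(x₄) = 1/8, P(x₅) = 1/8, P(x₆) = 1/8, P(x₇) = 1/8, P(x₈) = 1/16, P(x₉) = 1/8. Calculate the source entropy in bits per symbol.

3.125 bits

Each probability is a power of 1/2, so log₂(1/p) is an integer.
H = Σ p·log₂(1/p) = 1/8·3 + 1/16·4 + 1/8·3 + 1/8·3 + 1/8·3 + 1/8·3 + 1/8·3 + 1/16·4 + 1/8·3 = 3.125 bits.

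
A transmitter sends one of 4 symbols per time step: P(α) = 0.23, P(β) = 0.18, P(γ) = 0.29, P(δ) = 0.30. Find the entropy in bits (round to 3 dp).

1.972 bits

H = −Σ pᵢ log₂ pᵢ.
−0.23·log₂(0.23) = 0.4877
−0.18·log₂(0.18) = 0.4453
−0.29·log₂(0.29) = 0.5179
−0.30·log₂(0.30) = 0.5211
Sum ≈ 1.9720 → 1.972 bits.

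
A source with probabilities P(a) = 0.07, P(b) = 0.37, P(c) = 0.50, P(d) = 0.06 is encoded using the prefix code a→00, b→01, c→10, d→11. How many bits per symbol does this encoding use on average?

2 bits/symbol

L̄ = Σ pᵢ·ℓᵢ = 0.07·2 + 0.37·2 + 0.50·2 + 0.06·2 = 2 bits/symbol.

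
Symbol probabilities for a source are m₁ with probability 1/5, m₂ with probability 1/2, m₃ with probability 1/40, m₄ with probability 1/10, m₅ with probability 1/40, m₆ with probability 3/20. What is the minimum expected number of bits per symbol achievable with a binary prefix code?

Repeatedly combine the two least-probable nodes; the expected code length is the sum of the merged weights.
merge 1/40 + 1/40 → 1/20
merge 1/20 + 1/10 → 3/20
merge 3/20 + 3/20 → 3/10
merge 1/5 + 3/10 → 1/2
merge 1/2 + 1/2 → 1
L = 1/20 + 3/20 + 3/10 + 1/2 + 1 = 2 bits/symbol.

2 bits/symbol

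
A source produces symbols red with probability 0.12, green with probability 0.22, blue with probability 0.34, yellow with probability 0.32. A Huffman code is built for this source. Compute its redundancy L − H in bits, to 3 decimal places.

0.097 bits

Entropy H = −Σ p log₂ p ≈ 1.9028 bits.
Huffman merges: 3/25+11/50→17/50; 8/25+17/50→33/50; 17/50+33/50→1. L = 2 ≈ 2.0000.
L − H = 2.0000 − 1.9028 = 0.097 bits.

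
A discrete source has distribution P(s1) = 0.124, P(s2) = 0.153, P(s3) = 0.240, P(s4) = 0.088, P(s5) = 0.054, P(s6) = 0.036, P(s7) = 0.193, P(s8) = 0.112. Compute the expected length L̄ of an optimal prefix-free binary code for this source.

Repeatedly combine the two least-probable nodes; the expected code length is the sum of the merged weights.
merge 9/250 + 27/500 → 9/100
merge 11/125 + 9/100 → 89/500
merge 14/125 + 31/250 → 59/250
merge 153/1000 + 89/500 → 331/1000
merge 193/1000 + 59/250 → 429/1000
merge 6/25 + 331/1000 → 571/1000
merge 429/1000 + 571/1000 → 1
L = 9/100 + 89/500 + 59/250 + 331/1000 + 429/1000 + 571/1000 + 1 = 567/200 = 2.835 bits/symbol.

2.835 bits/symbol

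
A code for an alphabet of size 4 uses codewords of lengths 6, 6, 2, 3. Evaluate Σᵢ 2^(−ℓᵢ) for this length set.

With common denominator 2^6 = 64: Σ 2^(−ℓᵢ) = 1/64 + 1/64 + 16/64 + 8/64 = 26/64 = 0.40625.

0.40625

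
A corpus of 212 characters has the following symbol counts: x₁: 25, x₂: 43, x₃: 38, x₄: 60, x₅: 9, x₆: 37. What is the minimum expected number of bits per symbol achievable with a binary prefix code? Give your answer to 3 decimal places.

Probabilities are the counts divided by 212.
Repeatedly combine the two least-probable nodes; the expected code length is the sum of the merged weights.
merge 9/212 + 25/212 → 17/106
merge 17/106 + 37/212 → 71/212
merge 19/106 + 43/212 → 81/212
merge 15/53 + 71/212 → 131/212
merge 81/212 + 131/212 → 1
L = 17/106 + 71/212 + 81/212 + 131/212 + 1 = 529/212 ≈ 2.495 bits/symbol.

2.495 bits/symbol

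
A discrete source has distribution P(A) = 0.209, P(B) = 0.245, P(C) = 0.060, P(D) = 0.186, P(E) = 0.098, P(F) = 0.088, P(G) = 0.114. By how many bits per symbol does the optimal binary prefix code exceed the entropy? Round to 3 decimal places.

0.036 bits

Entropy H = −Σ p log₂ p ≈ 2.6582 bits.
Huffman merges: 3/50+11/125→37/250; 49/500+57/500→53/250; 37/250+93/500→167/500; 209/1000+53/250→421/1000; 49/200+167/500→579/1000; 421/1000+579/1000→1. L = 1347/500 ≈ 2.6940.
L − H = 2.6940 − 2.6582 = 0.036 bits.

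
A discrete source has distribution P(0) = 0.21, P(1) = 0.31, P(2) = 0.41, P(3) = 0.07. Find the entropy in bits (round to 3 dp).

H = −Σ pᵢ log₂ pᵢ.
−0.21·log₂(0.21) = 0.4728
−0.31·log₂(0.31) = 0.5238
−0.41·log₂(0.41) = 0.5274
−0.07·log₂(0.07) = 0.2686
Sum ≈ 1.7926 → 1.793 bits.

1.793 bits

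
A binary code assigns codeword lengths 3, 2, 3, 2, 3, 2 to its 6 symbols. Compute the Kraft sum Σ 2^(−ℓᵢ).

1.125

With common denominator 2^3 = 8: Σ 2^(−ℓᵢ) = 1/8 + 2/8 + 1/8 + 2/8 + 1/8 + 2/8 = 9/8 = 1.125.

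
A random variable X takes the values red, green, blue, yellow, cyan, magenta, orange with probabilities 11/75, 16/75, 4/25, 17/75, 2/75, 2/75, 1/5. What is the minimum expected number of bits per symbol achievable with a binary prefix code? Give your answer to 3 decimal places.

2.613 bits/symbol

Repeatedly combine the two least-probable nodes; the expected code length is the sum of the merged weights.
merge 2/75 + 2/75 → 4/75
merge 4/75 + 11/75 → 1/5
merge 4/25 + 1/5 → 9/25
merge 1/5 + 16/75 → 31/75
merge 17/75 + 9/25 → 44/75
merge 31/75 + 44/75 → 1
L = 4/75 + 1/5 + 9/25 + 31/75 + 44/75 + 1 = 196/75 ≈ 2.613 bits/symbol.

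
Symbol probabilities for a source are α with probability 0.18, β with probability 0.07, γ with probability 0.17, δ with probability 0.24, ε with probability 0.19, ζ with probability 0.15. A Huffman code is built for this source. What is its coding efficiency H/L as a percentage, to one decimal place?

Entropy H = −Σ p log₂ p ≈ 2.5084 bits.
Huffman merges: 7/100+3/20→11/50; 17/100+9/50→7/20; 19/100+11/50→41/100; 6/25+7/20→59/100; 41/100+59/100→1. L = 257/100 ≈ 2.5700.
Efficiency = H/L = 2.5084/2.5700 = 97.6%.

97.6%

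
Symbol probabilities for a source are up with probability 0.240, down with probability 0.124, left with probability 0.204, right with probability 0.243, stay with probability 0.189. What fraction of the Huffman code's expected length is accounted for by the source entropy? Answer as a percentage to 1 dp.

Entropy H = −Σ p log₂ p ≈ 2.2856 bits.
Huffman merges: 31/250+189/1000→313/1000; 51/250+6/25→111/250; 243/1000+313/1000→139/250; 111/250+139/250→1. L = 2313/1000 ≈ 2.3130.
Efficiency = H/L = 2.2856/2.3130 = 98.8%.

98.8%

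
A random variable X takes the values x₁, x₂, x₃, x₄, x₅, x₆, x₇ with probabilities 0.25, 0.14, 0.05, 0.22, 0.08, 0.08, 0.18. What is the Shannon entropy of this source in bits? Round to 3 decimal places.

H = −Σ pᵢ log₂ pᵢ.
−0.25·log₂(0.25) = 0.5000
−0.14·log₂(0.14) = 0.3971
−0.05·log₂(0.05) = 0.2161
−0.22·log₂(0.22) = 0.4806
−0.08·log₂(0.08) = 0.2915
−0.08·log₂(0.08) = 0.2915
−0.18·log₂(0.18) = 0.4453
Sum ≈ 2.6221 → 2.622 bits.

2.622 bits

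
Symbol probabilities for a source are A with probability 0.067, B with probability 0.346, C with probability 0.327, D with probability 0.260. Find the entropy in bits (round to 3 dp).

1.824 bits

H = −Σ pᵢ log₂ pᵢ.
−0.067·log₂(0.067) = 0.2613
−0.346·log₂(0.346) = 0.5298
−0.327·log₂(0.327) = 0.5273
−0.260·log₂(0.260) = 0.5053
Sum ≈ 1.8237 → 1.824 bits.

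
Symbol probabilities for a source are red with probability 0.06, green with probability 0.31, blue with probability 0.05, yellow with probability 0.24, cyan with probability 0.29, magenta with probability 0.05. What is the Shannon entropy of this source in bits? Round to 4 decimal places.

2.2116 bits

H = −Σ pᵢ log₂ pᵢ.
−0.06·log₂(0.06) = 0.2435
−0.31·log₂(0.31) = 0.5238
−0.05·log₂(0.05) = 0.2161
−0.24·log₂(0.24) = 0.4941
−0.29·log₂(0.29) = 0.5179
−0.05·log₂(0.05) = 0.2161
Sum ≈ 2.2116 → 2.2116 bits.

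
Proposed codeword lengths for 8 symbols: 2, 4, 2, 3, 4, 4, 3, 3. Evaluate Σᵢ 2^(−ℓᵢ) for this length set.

1.0625

With common denominator 2^4 = 16: Σ 2^(−ℓᵢ) = 4/16 + 1/16 + 4/16 + 2/16 + 1/16 + 1/16 + 2/16 + 2/16 = 17/16 = 1.0625.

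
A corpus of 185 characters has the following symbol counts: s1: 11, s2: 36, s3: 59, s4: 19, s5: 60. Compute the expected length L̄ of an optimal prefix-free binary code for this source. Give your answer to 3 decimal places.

2.162 bits/symbol

Probabilities are the counts divided by 185.
Repeatedly combine the two least-probable nodes; the expected code length is the sum of the merged weights.
merge 11/185 + 19/185 → 6/37
merge 6/37 + 36/185 → 66/185
merge 59/185 + 12/37 → 119/185
merge 66/185 + 119/185 → 1
L = 6/37 + 66/185 + 119/185 + 1 = 80/37 ≈ 2.162 bits/symbol.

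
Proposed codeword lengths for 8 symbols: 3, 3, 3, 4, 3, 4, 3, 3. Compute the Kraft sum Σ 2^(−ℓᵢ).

0.875

With common denominator 2^4 = 16: Σ 2^(−ℓᵢ) = 2/16 + 2/16 + 2/16 + 1/16 + 2/16 + 1/16 + 2/16 + 2/16 = 14/16 = 0.875.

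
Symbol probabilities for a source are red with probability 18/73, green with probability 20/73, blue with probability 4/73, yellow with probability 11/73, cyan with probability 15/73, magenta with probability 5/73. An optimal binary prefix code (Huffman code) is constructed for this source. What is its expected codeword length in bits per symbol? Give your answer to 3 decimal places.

Repeatedly combine the two least-probable nodes; the expected code length is the sum of the merged weights.
merge 4/73 + 5/73 → 9/73
merge 9/73 + 11/73 → 20/73
merge 15/73 + 18/73 → 33/73
merge 20/73 + 20/73 → 40/73
merge 33/73 + 40/73 → 1
L = 9/73 + 20/73 + 33/73 + 40/73 + 1 = 175/73 ≈ 2.397 bits/symbol.

2.397 bits/symbol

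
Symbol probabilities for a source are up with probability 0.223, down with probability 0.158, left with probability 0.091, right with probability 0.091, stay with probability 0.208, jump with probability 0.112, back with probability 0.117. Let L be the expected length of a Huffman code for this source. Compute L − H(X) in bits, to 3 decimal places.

Entropy H = −Σ p log₂ p ≈ 2.7198 bits.
Huffman merges: 91/1000+91/1000→91/500; 14/125+117/1000→229/1000; 79/500+91/500→17/50; 26/125+223/1000→431/1000; 229/1000+17/50→569/1000; 431/1000+569/1000→1. L = 2751/1000 ≈ 2.7510.
L − H = 2.7510 − 2.7198 = 0.031 bits.

0.031 bits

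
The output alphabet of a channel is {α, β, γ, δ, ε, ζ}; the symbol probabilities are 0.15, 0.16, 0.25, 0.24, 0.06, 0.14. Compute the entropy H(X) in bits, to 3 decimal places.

H = −Σ pᵢ log₂ pᵢ.
−0.15·log₂(0.15) = 0.4105
−0.16·log₂(0.16) = 0.4230
−0.25·log₂(0.25) = 0.5000
−0.24·log₂(0.24) = 0.4941
−0.06·log₂(0.06) = 0.2435
−0.14·log₂(0.14) = 0.3971
Sum ≈ 2.4683 → 2.468 bits.

2.468 bits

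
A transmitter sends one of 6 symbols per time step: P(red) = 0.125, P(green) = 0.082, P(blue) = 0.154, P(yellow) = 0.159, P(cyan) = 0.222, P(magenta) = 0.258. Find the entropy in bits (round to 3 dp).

2.495 bits

H = −Σ pᵢ log₂ pᵢ.
−0.125·log₂(0.125) = 0.3750
−0.082·log₂(0.082) = 0.2959
−0.154·log₂(0.154) = 0.4156
−0.159·log₂(0.159) = 0.4218
−0.222·log₂(0.222) = 0.4820
−0.258·log₂(0.258) = 0.5043
Sum ≈ 2.4947 → 2.495 bits.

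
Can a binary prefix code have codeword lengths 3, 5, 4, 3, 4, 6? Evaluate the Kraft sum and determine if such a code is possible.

With common denominator 2^6 = 64: Σ 2^(−ℓᵢ) = 8/64 + 2/64 + 4/64 + 8/64 + 4/64 + 1/64 = 27/64 = 0.421875.
Kraft's inequality requires Σ ≤ 1; here Σ = 0.421875 ≤ 1, so such a prefix code exists.

0.421875; yes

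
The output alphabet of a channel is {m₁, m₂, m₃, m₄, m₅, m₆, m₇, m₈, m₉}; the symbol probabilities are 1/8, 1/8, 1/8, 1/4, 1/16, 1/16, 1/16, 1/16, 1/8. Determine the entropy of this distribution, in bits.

Each probability is a power of 1/2, so log₂(1/p) is an integer.
H = Σ p·log₂(1/p) = 1/8·3 + 1/8·3 + 1/8·3 + 1/4·2 + 1/16·4 + 1/16·4 + 1/16·4 + 1/16·4 + 1/8·3 = 3 bits.

3 bits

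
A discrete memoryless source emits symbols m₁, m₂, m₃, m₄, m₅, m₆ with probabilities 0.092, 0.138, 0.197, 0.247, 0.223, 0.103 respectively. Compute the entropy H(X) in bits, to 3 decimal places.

2.492 bits

H = −Σ pᵢ log₂ pᵢ.
−0.092·log₂(0.092) = 0.3167
−0.138·log₂(0.138) = 0.3943
−0.197·log₂(0.197) = 0.4617
−0.247·log₂(0.247) = 0.4983
−0.223·log₂(0.223) = 0.4828
−0.103·log₂(0.103) = 0.3378
Sum ≈ 2.4915 → 2.492 bits.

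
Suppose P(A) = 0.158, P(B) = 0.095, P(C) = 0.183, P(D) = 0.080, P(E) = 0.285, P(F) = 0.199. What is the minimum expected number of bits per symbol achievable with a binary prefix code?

2.508 bits/symbol

Repeatedly combine the two least-probable nodes; the expected code length is the sum of the merged weights.
merge 2/25 + 19/200 → 7/40
merge 79/500 + 7/40 → 333/1000
merge 183/1000 + 199/1000 → 191/500
merge 57/200 + 333/1000 → 309/500
merge 191/500 + 309/500 → 1
L = 7/40 + 333/1000 + 191/500 + 309/500 + 1 = 627/250 = 2.508 bits/symbol.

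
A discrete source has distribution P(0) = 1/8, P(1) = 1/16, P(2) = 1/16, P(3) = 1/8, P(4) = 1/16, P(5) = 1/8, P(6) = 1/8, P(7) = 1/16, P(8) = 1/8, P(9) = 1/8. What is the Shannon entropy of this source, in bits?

Each probability is a power of 1/2, so log₂(1/p) is an integer.
H = Σ p·log₂(1/p) = 1/8·3 + 1/16·4 + 1/16·4 + 1/8·3 + 1/16·4 + 1/8·3 + 1/8·3 + 1/16·4 + 1/8·3 + 1/8·3 = 3.25 bits.

3.25 bits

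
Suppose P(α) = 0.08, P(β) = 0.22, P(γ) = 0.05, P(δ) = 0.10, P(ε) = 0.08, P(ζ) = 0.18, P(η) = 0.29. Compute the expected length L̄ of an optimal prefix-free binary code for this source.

2.62 bits/symbol

Repeatedly combine the two least-probable nodes; the expected code length is the sum of the merged weights.
merge 1/20 + 2/25 → 13/100
merge 2/25 + 1/10 → 9/50
merge 13/100 + 9/50 → 31/100
merge 9/50 + 11/50 → 2/5
merge 29/100 + 31/100 → 3/5
merge 2/5 + 3/5 → 1
L = 13/100 + 9/50 + 31/100 + 2/5 + 3/5 + 1 = 131/50 = 2.62 bits/symbol.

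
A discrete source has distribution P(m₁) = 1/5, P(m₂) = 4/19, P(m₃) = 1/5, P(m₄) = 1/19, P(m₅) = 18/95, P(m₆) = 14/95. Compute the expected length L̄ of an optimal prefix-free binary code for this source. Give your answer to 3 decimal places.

Repeatedly combine the two least-probable nodes; the expected code length is the sum of the merged weights.
merge 1/19 + 14/95 → 1/5
merge 18/95 + 1/5 → 37/95
merge 1/5 + 1/5 → 2/5
merge 4/19 + 37/95 → 3/5
merge 2/5 + 3/5 → 1
L = 1/5 + 37/95 + 2/5 + 3/5 + 1 = 246/95 ≈ 2.589 bits/symbol.

2.589 bits/symbol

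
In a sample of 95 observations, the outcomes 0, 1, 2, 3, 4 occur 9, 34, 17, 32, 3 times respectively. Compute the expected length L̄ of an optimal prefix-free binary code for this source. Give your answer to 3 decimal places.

Probabilities are the counts divided by 95.
Repeatedly combine the two least-probable nodes; the expected code length is the sum of the merged weights.
merge 3/95 + 9/95 → 12/95
merge 12/95 + 17/95 → 29/95
merge 29/95 + 32/95 → 61/95
merge 34/95 + 61/95 → 1
L = 12/95 + 29/95 + 61/95 + 1 = 197/95 ≈ 2.074 bits/symbol.

2.074 bits/symbol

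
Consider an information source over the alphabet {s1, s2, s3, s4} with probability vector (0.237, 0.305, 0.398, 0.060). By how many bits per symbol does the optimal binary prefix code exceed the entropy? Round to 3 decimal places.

Entropy H = −Σ p log₂ p ≈ 1.7873 bits.
Huffman merges: 3/50+237/1000→297/1000; 297/1000+61/200→301/500; 199/500+301/500→1. L = 1899/1000 ≈ 1.8990.
L − H = 1.8990 − 1.7873 = 0.112 bits.

0.112 bits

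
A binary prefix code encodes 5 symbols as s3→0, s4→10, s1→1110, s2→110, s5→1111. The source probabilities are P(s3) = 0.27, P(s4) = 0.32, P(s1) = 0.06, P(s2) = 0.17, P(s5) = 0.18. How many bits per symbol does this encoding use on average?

L̄ = Σ pᵢ·ℓᵢ = 0.27·1 + 0.32·2 + 0.06·4 + 0.17·3 + 0.18·4 = 2.38 bits/symbol.

2.38 bits/symbol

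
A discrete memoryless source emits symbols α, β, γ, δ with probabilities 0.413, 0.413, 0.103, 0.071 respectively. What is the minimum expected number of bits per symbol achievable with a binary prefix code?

Repeatedly combine the two least-probable nodes; the expected code length is the sum of the merged weights.
merge 71/1000 + 103/1000 → 87/500
merge 87/500 + 413/1000 → 587/1000
merge 413/1000 + 587/1000 → 1
L = 87/500 + 587/1000 + 1 = 1761/1000 = 1.761 bits/symbol.

1.761 bits/symbol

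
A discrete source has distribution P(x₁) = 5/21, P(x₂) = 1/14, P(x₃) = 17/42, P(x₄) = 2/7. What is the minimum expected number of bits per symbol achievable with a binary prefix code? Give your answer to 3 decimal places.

Repeatedly combine the two least-probable nodes; the expected code length is the sum of the merged weights.
merge 1/14 + 5/21 → 13/42
merge 2/7 + 13/42 → 25/42
merge 17/42 + 25/42 → 1
L = 13/42 + 25/42 + 1 = 40/21 ≈ 1.905 bits/symbol.

1.905 bits/symbol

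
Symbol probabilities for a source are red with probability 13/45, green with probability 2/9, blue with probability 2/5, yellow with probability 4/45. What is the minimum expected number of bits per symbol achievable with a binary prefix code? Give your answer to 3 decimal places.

Repeatedly combine the two least-probable nodes; the expected code length is the sum of the merged weights.
merge 4/45 + 2/9 → 14/45
merge 13/45 + 14/45 → 3/5
merge 2/5 + 3/5 → 1
L = 14/45 + 3/5 + 1 = 86/45 ≈ 1.911 bits/symbol.

1.911 bits/symbol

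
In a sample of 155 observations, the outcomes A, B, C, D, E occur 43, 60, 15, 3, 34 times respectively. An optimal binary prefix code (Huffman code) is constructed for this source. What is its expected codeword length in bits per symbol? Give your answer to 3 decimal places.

2.065 bits/symbol

Probabilities are the counts divided by 155.
Repeatedly combine the two least-probable nodes; the expected code length is the sum of the merged weights.
merge 3/155 + 3/31 → 18/155
merge 18/155 + 34/155 → 52/155
merge 43/155 + 52/155 → 19/31
merge 12/31 + 19/31 → 1
L = 18/155 + 52/155 + 19/31 + 1 = 64/31 ≈ 2.065 bits/symbol.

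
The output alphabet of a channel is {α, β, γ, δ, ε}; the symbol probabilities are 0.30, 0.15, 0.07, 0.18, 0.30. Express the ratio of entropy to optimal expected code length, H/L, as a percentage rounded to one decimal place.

97.6%

Entropy H = −Σ p log₂ p ≈ 2.1666 bits.
Huffman merges: 7/100+3/20→11/50; 9/50+11/50→2/5; 3/10+3/10→3/5; 2/5+3/5→1. L = 111/50 ≈ 2.2200.
Efficiency = H/L = 2.1666/2.2200 = 97.6%.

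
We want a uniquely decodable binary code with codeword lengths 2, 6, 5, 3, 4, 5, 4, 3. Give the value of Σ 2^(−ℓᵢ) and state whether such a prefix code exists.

With common denominator 2^6 = 64: Σ 2^(−ℓᵢ) = 16/64 + 1/64 + 2/64 + 8/64 + 4/64 + 2/64 + 4/64 + 8/64 = 45/64 = 0.703125.
Kraft's inequality requires Σ ≤ 1; here Σ = 0.703125 ≤ 1, so such a prefix code exists.

0.703125; yes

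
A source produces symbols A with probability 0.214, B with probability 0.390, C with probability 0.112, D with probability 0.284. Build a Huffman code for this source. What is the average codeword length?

1.936 bits/symbol

Repeatedly combine the two least-probable nodes; the expected code length is the sum of the merged weights.
merge 14/125 + 107/500 → 163/500
merge 71/250 + 163/500 → 61/100
merge 39/100 + 61/100 → 1
L = 163/500 + 61/100 + 1 = 242/125 = 1.936 bits/symbol.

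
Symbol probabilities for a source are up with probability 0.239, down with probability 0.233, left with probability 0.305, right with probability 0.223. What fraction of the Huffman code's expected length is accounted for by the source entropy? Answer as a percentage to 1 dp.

Entropy H = −Σ p log₂ p ≈ 1.9885 bits.
Huffman merges: 223/1000+233/1000→57/125; 239/1000+61/200→68/125; 57/125+68/125→1. L = 2 ≈ 2.0000.
Efficiency = H/L = 1.9885/2.0000 = 99.4%.

99.4%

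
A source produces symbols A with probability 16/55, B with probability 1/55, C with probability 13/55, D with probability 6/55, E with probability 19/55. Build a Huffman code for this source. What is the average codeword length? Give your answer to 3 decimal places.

2.127 bits/symbol

Repeatedly combine the two least-probable nodes; the expected code length is the sum of the merged weights.
merge 1/55 + 6/55 → 7/55
merge 7/55 + 13/55 → 4/11
merge 16/55 + 19/55 → 7/11
merge 4/11 + 7/11 → 1
L = 7/55 + 4/11 + 7/11 + 1 = 117/55 ≈ 2.127 bits/symbol.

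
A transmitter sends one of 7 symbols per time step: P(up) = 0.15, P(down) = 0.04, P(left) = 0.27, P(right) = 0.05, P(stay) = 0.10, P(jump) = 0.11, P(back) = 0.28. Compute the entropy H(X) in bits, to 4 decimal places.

2.5191 bits

H = −Σ pᵢ log₂ pᵢ.
−0.15·log₂(0.15) = 0.4105
−0.04·log₂(0.04) = 0.1858
−0.27·log₂(0.27) = 0.5100
−0.05·log₂(0.05) = 0.2161
−0.10·log₂(0.10) = 0.3322
−0.11·log₂(0.11) = 0.3503
−0.28·log₂(0.28) = 0.5142
Sum ≈ 2.5191 → 2.5191 bits.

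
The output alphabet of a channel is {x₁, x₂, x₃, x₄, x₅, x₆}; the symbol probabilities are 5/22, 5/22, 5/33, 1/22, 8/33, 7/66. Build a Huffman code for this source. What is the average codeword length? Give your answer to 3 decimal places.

2.455 bits/symbol

Repeatedly combine the two least-probable nodes; the expected code length is the sum of the merged weights.
merge 1/22 + 7/66 → 5/33
merge 5/33 + 5/33 → 10/33
merge 5/22 + 5/22 → 5/11
merge 8/33 + 10/33 → 6/11
merge 5/11 + 6/11 → 1
L = 5/33 + 10/33 + 5/11 + 6/11 + 1 = 27/11 ≈ 2.455 bits/symbol.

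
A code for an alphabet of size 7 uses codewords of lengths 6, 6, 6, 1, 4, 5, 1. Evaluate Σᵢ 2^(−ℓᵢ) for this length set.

1.140625

With common denominator 2^6 = 64: Σ 2^(−ℓᵢ) = 1/64 + 1/64 + 1/64 + 32/64 + 4/64 + 2/64 + 32/64 = 73/64 = 1.140625.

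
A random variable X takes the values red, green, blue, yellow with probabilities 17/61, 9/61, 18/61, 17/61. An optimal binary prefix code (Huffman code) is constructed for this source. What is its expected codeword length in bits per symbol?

Repeatedly combine the two least-probable nodes; the expected code length is the sum of the merged weights.
merge 9/61 + 17/61 → 26/61
merge 17/61 + 18/61 → 35/61
merge 26/61 + 35/61 → 1
L = 26/61 + 35/61 + 1 = 2 bits/symbol.

2 bits/symbol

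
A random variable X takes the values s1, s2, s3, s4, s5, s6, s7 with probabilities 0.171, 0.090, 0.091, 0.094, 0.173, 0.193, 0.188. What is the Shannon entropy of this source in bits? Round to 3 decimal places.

H = −Σ pᵢ log₂ pᵢ.
−0.171·log₂(0.171) = 0.4357
−0.090·log₂(0.090) = 0.3127
−0.091·log₂(0.091) = 0.3147
−0.094·log₂(0.094) = 0.3207
−0.173·log₂(0.173) = 0.4379
−0.193·log₂(0.193) = 0.4581
−0.188·log₂(0.188) = 0.4533
Sum ≈ 2.7329 → 2.733 bits.

2.733 bits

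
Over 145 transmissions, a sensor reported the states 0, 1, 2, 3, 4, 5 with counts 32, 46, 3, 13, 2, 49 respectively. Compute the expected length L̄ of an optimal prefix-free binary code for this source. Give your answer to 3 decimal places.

Probabilities are the counts divided by 145.
Repeatedly combine the two least-probable nodes; the expected code length is the sum of the merged weights.
merge 2/145 + 3/145 → 1/29
merge 1/29 + 13/145 → 18/145
merge 18/145 + 32/145 → 10/29
merge 46/145 + 49/145 → 19/29
merge 10/29 + 19/29 → 1
L = 1/29 + 18/145 + 10/29 + 19/29 + 1 = 313/145 ≈ 2.159 bits/symbol.

2.159 bits/symbol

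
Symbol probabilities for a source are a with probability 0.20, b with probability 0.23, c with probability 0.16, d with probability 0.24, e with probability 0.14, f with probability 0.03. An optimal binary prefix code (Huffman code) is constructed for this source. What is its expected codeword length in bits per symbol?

Repeatedly combine the two least-probable nodes; the expected code length is the sum of the merged weights.
merge 3/100 + 7/50 → 17/100
merge 4/25 + 17/100 → 33/100
merge 1/5 + 23/100 → 43/100
merge 6/25 + 33/100 → 57/100
merge 43/100 + 57/100 → 1
L = 17/100 + 33/100 + 43/100 + 57/100 + 1 = 5/2 = 2.5 bits/symbol.

2.5 bits/symbol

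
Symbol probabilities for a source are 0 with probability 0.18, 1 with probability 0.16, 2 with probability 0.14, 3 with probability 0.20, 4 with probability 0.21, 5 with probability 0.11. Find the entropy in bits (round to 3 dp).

2.553 bits

H = −Σ pᵢ log₂ pᵢ.
−0.18·log₂(0.18) = 0.4453
−0.16·log₂(0.16) = 0.4230
−0.14·log₂(0.14) = 0.3971
−0.20·log₂(0.20) = 0.4644
−0.21·log₂(0.21) = 0.4728
−0.11·log₂(0.11) = 0.3503
Sum ≈ 2.5529 → 2.553 bits.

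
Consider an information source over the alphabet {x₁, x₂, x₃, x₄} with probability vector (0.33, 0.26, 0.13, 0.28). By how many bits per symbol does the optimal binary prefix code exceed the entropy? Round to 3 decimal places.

Entropy H = −Σ p log₂ p ≈ 1.9300 bits.
Huffman merges: 13/100+13/50→39/100; 7/25+33/100→61/100; 39/100+61/100→1. L = 2 ≈ 2.0000.
L − H = 2.0000 − 1.9300 = 0.070 bits.

0.070 bits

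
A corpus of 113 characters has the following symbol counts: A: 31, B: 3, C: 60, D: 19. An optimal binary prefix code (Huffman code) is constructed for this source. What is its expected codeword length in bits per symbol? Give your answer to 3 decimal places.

Probabilities are the counts divided by 113.
Repeatedly combine the two least-probable nodes; the expected code length is the sum of the merged weights.
merge 3/113 + 19/113 → 22/113
merge 22/113 + 31/113 → 53/113
merge 53/113 + 60/113 → 1
L = 22/113 + 53/113 + 1 = 188/113 ≈ 1.664 bits/symbol.

1.664 bits/symbol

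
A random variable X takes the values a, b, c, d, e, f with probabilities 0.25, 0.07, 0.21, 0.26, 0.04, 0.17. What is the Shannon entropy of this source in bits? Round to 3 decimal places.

H = −Σ pᵢ log₂ pᵢ.
−0.25·log₂(0.25) = 0.5000
−0.07·log₂(0.07) = 0.2686
−0.21·log₂(0.21) = 0.4728
−0.26·log₂(0.26) = 0.5053
−0.04·log₂(0.04) = 0.1858
−0.17·log₂(0.17) = 0.4346
Sum ≈ 2.3670 → 2.367 bits.

2.367 bits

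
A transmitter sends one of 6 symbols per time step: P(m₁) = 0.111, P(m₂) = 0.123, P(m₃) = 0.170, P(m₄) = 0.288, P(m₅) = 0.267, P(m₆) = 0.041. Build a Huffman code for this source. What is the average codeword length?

Repeatedly combine the two least-probable nodes; the expected code length is the sum of the merged weights.
merge 41/1000 + 111/1000 → 19/125
merge 123/1000 + 19/125 → 11/40
merge 17/100 + 267/1000 → 437/1000
merge 11/40 + 36/125 → 563/1000
merge 437/1000 + 563/1000 → 1
L = 19/125 + 11/40 + 437/1000 + 563/1000 + 1 = 2427/1000 = 2.427 bits/symbol.

2.427 bits/symbol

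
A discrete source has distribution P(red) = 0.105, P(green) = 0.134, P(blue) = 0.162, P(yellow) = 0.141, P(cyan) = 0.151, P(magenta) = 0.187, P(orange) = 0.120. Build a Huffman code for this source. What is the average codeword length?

Repeatedly combine the two least-probable nodes; the expected code length is the sum of the merged weights.
merge 21/200 + 3/25 → 9/40
merge 67/500 + 141/1000 → 11/40
merge 151/1000 + 81/500 → 313/1000
merge 187/1000 + 9/40 → 103/250
merge 11/40 + 313/1000 → 147/250
merge 103/250 + 147/250 → 1
L = 9/40 + 11/40 + 313/1000 + 103/250 + 147/250 + 1 = 2813/1000 = 2.813 bits/symbol.

2.813 bits/symbol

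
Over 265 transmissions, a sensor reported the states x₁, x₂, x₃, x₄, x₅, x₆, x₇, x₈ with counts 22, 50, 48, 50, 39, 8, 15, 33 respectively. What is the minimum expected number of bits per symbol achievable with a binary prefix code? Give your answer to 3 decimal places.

2.879 bits/symbol

Probabilities are the counts divided by 265.
Repeatedly combine the two least-probable nodes; the expected code length is the sum of the merged weights.
merge 8/265 + 3/53 → 23/265
merge 22/265 + 23/265 → 9/53
merge 33/265 + 39/265 → 72/265
merge 9/53 + 48/265 → 93/265
merge 10/53 + 10/53 → 20/53
merge 72/265 + 93/265 → 33/53
merge 20/53 + 33/53 → 1
L = 23/265 + 9/53 + 72/265 + 93/265 + 20/53 + 33/53 + 1 = 763/265 ≈ 2.879 bits/symbol.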